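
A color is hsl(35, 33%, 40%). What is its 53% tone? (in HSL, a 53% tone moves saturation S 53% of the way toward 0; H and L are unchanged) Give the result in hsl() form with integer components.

S moves 53% from 33 toward 0: 33 − 17.49 = 15.51 → 16.
H and L are unchanged.

hsl(35, 16%, 40%)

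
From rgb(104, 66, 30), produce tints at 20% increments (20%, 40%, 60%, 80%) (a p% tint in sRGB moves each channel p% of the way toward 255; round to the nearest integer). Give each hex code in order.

#86684b, #a48e78, #c3b3a5, #e1d9d2

20%: (104 + 30.2 = 134.2→134, 66 + 37.8 = 103.8→104, 30 + 45 = 75→75) → #86684b
40%: (104 + 60.4 = 164.4→164, 66 + 75.6 = 141.6→142, 30 + 90 = 120→120) → #a48e78
60%: (104 + 90.6 = 194.6→195, 66 + 113.4 = 179.4→179, 30 + 135 = 165→165) → #c3b3a5
80%: (104 + 120.8 = 224.8→225, 66 + 151.2 = 217.2→217, 30 + 180 = 210→210) → #e1d9d2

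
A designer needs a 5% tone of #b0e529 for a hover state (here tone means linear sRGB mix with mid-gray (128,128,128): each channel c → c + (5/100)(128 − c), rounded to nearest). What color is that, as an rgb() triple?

#b0e529 is rgb(176, 229, 41).
Lerp each channel 5% toward 128:
  R: 176 + 0.05×(128−176) = 176 − 2.4 = 173.6 → 174
  G: 229 − 5.05 = 223.95 → 224
  B: 41 + 0.05×(128−41) = 41 + 4.35 = 45.35 → 45

rgb(174, 224, 45)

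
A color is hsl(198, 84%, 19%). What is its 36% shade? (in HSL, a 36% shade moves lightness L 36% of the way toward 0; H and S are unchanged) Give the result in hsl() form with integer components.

hsl(198, 84%, 12%)

L moves 36% from 19 toward 0: 19 − 6.84 = 12.16 → 12.
H and S are unchanged.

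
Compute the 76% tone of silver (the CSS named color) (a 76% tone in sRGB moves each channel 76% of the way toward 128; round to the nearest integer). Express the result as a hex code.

CSS silver is rgb(192, 192, 192).
A 76% tone moves each channel 76% toward 128:
  R: 192 + 0.76×(128−192) = 192 − 48.64 = 143.36 → 143
  G: 192 + 0.76×(128−192) = 192 − 48.64 = 143.36 → 143
  B: 192 + 0.76×(128−192) = 192 − 48.64 = 143.36 → 143
rgb(143, 143, 143) = #8F8F8F.

#8F8F8F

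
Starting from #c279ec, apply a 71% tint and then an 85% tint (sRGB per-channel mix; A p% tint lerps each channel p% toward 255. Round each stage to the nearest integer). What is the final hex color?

#c279ec is rgb(194, 121, 236).
A 71% tint moves each channel 71% toward 255:
  R: 194 + 0.71×(255−194) = 194 + 43.31 = 237.31 → 237
  G: 121 + 0.71×(255−121) = 121 + 95.14 = 216.14 → 216
  B: 236 + 0.71×(255−236) = 236 + 13.49 = 249.49 → 249
After the tint: rgb(237, 216, 249) = #edd8f9.
Per channel, c → c + 0.85(255 − c):
  R: 237 + 0.85×(255−237) = 237 + 15.3 = 252.3 → 252
  G: 216 + 0.85×(255−216) = 216 + 33.15 = 249.15 → 249
  B: 249 + 5.1 = 254.1 → 254
rgb(252, 249, 254) = #fcf9fe.

#fcf9fe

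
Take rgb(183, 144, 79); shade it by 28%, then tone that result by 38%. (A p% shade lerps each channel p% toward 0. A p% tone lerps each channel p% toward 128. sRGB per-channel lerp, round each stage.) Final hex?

Lerp each channel 28% toward 0:
  R: 183 + 0.28×(0−183) = 183 − 51.24 = 131.76 → 132
  G: 144 + 0.28×(0−144) = 144 − 40.32 = 103.68 → 104
  B: 79 + 0.28×(0−79) = 79 − 22.12 = 56.88 → 57
After the shade: rgb(132, 104, 57) = #846839.
Lerp each channel 38% toward 128:
  R: 132 − 1.52 = 130.48 → 130
  G: 104 + 0.38×(128−104) = 104 + 9.12 = 113.12 → 113
  B: 57 + 0.38×(128−57) = 57 + 26.98 = 83.98 → 84
rgb(130, 113, 84) = #827154.

#827154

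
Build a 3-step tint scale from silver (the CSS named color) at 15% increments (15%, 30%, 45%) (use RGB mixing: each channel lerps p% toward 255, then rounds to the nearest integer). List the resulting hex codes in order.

#c9c9c9, #d3d3d3, #dcdcdc

CSS silver is rgb(192, 192, 192).
15%: (192 + 9.45 = 201.45→201, 192 + 9.45 = 201.45→201, 192 + 9.45 = 201.45→201) → #c9c9c9
30%: (192 + 18.9 = 210.9→211, 192 + 18.9 = 210.9→211, 192 + 18.9 = 210.9→211) → #d3d3d3
45%: (192 + 28.35 = 220.35→220, 192 + 28.35 = 220.35→220, 192 + 28.35 = 220.35→220) → #dcdcdc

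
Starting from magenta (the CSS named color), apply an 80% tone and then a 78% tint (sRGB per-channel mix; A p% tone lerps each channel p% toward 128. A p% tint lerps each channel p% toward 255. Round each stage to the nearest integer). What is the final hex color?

CSS magenta is rgb(255, 0, 255).
Per channel, c → c + 0.8(128 − c):
  R: 255 + 0.8×(128−255) = 255 − 101.6 = 153.4 → 153
  G: 0 + 102.4 = 102.4 → 102
  B: 255 + 0.8×(128−255) = 255 − 101.6 = 153.4 → 153
After the tone: rgb(153, 102, 153) = #996699.
A 78% tint moves each channel 78% toward 255:
  R: 153 + 79.56 = 232.56 → 233
  G: 102 + 119.34 = 221.34 → 221
  B: 153 + 0.78×(255−153) = 153 + 79.56 = 232.56 → 233
rgb(233, 221, 233) = #E9DDE9.

#E9DDE9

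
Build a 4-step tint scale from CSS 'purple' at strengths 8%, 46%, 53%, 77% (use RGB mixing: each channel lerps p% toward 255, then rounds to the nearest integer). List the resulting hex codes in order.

#8A148A, #BA75BA, #C387C3, #E2C4E2

CSS purple is rgb(128, 0, 128).
8%: (128 + 10.16 = 138.16→138, 0 + 20.4 = 20.4→20, 128 + 10.16 = 138.16→138) → #8A148A
46%: (128 + 58.42 = 186.42→186, 0 + 117.3 = 117.3→117, 128 + 58.42 = 186.42→186) → #BA75BA
53%: (128 + 67.31 = 195.31→195, 0 + 135.15 = 135.15→135, 128 + 67.31 = 195.31→195) → #C387C3
77%: (128 + 97.79 = 225.79→226, 0 + 196.35 = 196.35→196, 128 + 97.79 = 225.79→226) → #E2C4E2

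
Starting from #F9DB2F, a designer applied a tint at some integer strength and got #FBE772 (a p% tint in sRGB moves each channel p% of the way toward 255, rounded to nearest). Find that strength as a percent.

32%

#F9DB2F is rgb(249, 219, 47); #FBE772 is rgb(251, 231, 114).
On the B channel (widest range): 114 ≈ 47 + (p/100)(255 − 47), so p ≈ 100×(114 − 47)/(255 − 47) = 6700/208 = 32.21.
p = 32 reproduces all three channels after rounding.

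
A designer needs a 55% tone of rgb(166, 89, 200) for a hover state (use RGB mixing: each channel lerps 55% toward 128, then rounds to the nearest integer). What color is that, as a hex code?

#916ea0

A 55% tone moves each channel 55% toward 128:
  R: 166 + 0.55×(128−166) = 166 − 20.9 = 145.1 → 145
  G: 89 + 21.45 = 110.45 → 110
  B: 200 + 0.55×(128−200) = 200 − 39.6 = 160.4 → 160
rgb(145, 110, 160) = #916ea0.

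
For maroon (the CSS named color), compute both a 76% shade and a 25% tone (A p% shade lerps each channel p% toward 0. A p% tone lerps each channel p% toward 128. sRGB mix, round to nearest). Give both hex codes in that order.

#1f0000, #802020

CSS maroon is rgb(128, 0, 0).
76% shade:
  R: 128 + 0.76×(0−128) = 128 − 97.28 = 30.72 → 31
  G: 0 + 0.76×(0−0) = 0 + 0 = 0 → 0
  B: 0 + 0 = 0 → 0
  → #1f0000
25% tone:
  R: 128 + 0 = 128 → 128
  G: 0 + 32 = 32 → 32
  B: 0 + 32 = 32 → 32
  → #802020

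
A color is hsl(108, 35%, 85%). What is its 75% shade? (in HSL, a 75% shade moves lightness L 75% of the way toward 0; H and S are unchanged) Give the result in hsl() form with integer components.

hsl(108, 35%, 21%)

L moves 75% from 85 toward 0: 85 − 63.75 = 21.25 → 21.
H and S are unchanged.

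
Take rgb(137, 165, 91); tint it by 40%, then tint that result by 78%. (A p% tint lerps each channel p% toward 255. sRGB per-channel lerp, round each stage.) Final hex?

#EFF3E9

A 40% tint moves each channel 40% toward 255:
  R: 137 + 0.4×(255−137) = 137 + 47.2 = 184.2 → 184
  G: 165 + 36 = 201 → 201
  B: 91 + 0.4×(255−91) = 91 + 65.6 = 156.6 → 157
After the tint: rgb(184, 201, 157) = #B8C99D.
A 78% tint moves each channel 78% toward 255:
  R: 184 + 0.78×(255−184) = 184 + 55.38 = 239.38 → 239
  G: 201 + 0.78×(255−201) = 201 + 42.12 = 243.12 → 243
  B: 157 + 0.78×(255−157) = 157 + 76.44 = 233.44 → 233
rgb(239, 243, 233) = #EFF3E9.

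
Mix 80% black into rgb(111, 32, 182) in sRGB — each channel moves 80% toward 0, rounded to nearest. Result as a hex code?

Per channel, c → c + 0.8(0 − c):
  R: 111 + 0.8×(0−111) = 111 − 88.8 = 22.2 → 22
  G: 32 + 0.8×(0−32) = 32 − 25.6 = 6.4 → 6
  B: 182 + 0.8×(0−182) = 182 − 145.6 = 36.4 → 36
rgb(22, 6, 36) = #160624.

#160624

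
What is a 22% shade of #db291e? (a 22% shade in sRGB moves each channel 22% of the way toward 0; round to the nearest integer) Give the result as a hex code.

#ab2017

#db291e is rgb(219, 41, 30).
Per channel, c → c + 0.22(0 − c):
  R: 219 + 0.22×(0−219) = 219 − 48.18 = 170.82 → 171
  G: 41 + 0.22×(0−41) = 41 − 9.02 = 31.98 → 32
  B: 30 − 6.6 = 23.4 → 23
rgb(171, 32, 23) = #ab2017.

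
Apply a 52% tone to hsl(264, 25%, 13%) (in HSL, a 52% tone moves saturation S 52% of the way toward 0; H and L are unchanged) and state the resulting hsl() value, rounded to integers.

S moves 52% from 25 toward 0: 25 − 13 = 12 → 12.
H and L are unchanged.

hsl(264, 12%, 13%)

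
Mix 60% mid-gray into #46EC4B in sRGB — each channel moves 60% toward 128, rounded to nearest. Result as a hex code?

#46EC4B is rgb(70, 236, 75).
Lerp each channel 60% toward 128:
  R: 70 + 34.8 = 104.8 → 105
  G: 236 + 0.6×(128−236) = 236 − 64.8 = 171.2 → 171
  B: 75 + 0.6×(128−75) = 75 + 31.8 = 106.8 → 107
rgb(105, 171, 107) = #69AB6B.

#69AB6B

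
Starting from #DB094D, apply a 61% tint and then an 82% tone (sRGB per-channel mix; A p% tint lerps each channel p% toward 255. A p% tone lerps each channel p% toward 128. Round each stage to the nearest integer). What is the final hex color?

#DB094D is rgb(219, 9, 77).
Per channel, c → c + 0.61(255 − c):
  R: 219 + 0.61×(255−219) = 219 + 21.96 = 240.96 → 241
  G: 9 + 0.61×(255−9) = 9 + 150.06 = 159.06 → 159
  B: 77 + 108.58 = 185.58 → 186
After the tint: rgb(241, 159, 186) = #F19FBA.
An 82% tone moves each channel 82% toward 128:
  R: 241 − 92.66 = 148.34 → 148
  G: 159 + 0.82×(128−159) = 159 − 25.42 = 133.58 → 134
  B: 186 + 0.82×(128−186) = 186 − 47.56 = 138.44 → 138
rgb(148, 134, 138) = #94868A.

#94868A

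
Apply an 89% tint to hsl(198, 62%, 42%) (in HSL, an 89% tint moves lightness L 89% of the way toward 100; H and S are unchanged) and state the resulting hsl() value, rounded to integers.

L moves 89% from 42 toward 100: 42 + 51.62 = 93.62 → 94.
H and S are unchanged.

hsl(198, 62%, 94%)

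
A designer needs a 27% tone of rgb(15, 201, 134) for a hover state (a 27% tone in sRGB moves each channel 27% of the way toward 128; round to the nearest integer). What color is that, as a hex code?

Per channel, c → c + 0.27(128 − c):
  R: 15 + 30.51 = 45.51 → 46
  G: 201 + 0.27×(128−201) = 201 − 19.71 = 181.29 → 181
  B: 134 + 0.27×(128−134) = 134 − 1.62 = 132.38 → 132
rgb(46, 181, 132) = #2EB584.

#2EB584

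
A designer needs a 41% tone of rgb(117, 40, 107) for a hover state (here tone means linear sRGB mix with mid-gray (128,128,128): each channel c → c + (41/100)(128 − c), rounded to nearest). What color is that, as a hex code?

#7A4C74

A 41% tone moves each channel 41% toward 128:
  R: 117 + 4.51 = 121.51 → 122
  G: 40 + 0.41×(128−40) = 40 + 36.08 = 76.08 → 76
  B: 107 + 8.61 = 115.61 → 116
rgb(122, 76, 116) = #7A4C74.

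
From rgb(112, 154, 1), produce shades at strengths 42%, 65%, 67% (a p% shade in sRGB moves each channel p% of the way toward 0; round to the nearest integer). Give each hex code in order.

#415901, #273600, #253300

42%: (112 − 47.04 = 64.96→65, 154 − 64.68 = 89.32→89, 1→1) → #415901
65%: (112 − 72.8 = 39.2→39, 154 − 100.1 = 53.9→54, 1 − 0.65 = 0.35→0) → #273600
67%: (112 − 75.04 = 36.96→37, 154 − 103.18 = 50.82→51, 1 − 0.67 = 0.33→0) → #253300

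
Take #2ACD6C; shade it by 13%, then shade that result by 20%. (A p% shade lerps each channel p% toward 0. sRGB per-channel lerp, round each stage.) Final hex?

#2ACD6C is rgb(42, 205, 108).
A 13% shade moves each channel 13% toward 0:
  R: 42 + 0.13×(0−42) = 42 − 5.46 = 36.54 → 37
  G: 205 + 0.13×(0−205) = 205 − 26.65 = 178.35 → 178
  B: 108 − 14.04 = 93.96 → 94
After the shade: rgb(37, 178, 94) = #25B25E.
A 20% shade moves each channel 20% toward 0:
  R: 37 − 7.4 = 29.6 → 30
  G: 178 + 0.2×(0−178) = 178 − 35.6 = 142.4 → 142
  B: 94 + 0.2×(0−94) = 94 − 18.8 = 75.2 → 75
rgb(30, 142, 75) = #1E8E4B.

#1E8E4B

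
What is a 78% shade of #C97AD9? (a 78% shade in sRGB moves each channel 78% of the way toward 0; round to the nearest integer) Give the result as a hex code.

#2C1B30

#C97AD9 is rgb(201, 122, 217).
Lerp each channel 78% toward 0:
  R: 201 + 0.78×(0−201) = 201 − 156.78 = 44.22 → 44
  G: 122 + 0.78×(0−122) = 122 − 95.16 = 26.84 → 27
  B: 217 + 0.78×(0−217) = 217 − 169.26 = 47.74 → 48
rgb(44, 27, 48) = #2C1B30.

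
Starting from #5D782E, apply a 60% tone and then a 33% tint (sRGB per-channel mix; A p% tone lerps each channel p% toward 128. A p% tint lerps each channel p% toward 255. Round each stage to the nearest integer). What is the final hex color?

#5D782E is rgb(93, 120, 46).
Per channel, c → c + 0.6(128 − c):
  R: 93 + 0.6×(128−93) = 93 + 21 = 114 → 114
  G: 120 + 0.6×(128−120) = 120 + 4.8 = 124.8 → 125
  B: 46 + 49.2 = 95.2 → 95
After the tone: rgb(114, 125, 95) = #727D5F.
A 33% tint moves each channel 33% toward 255:
  R: 114 + 0.33×(255−114) = 114 + 46.53 = 160.53 → 161
  G: 125 + 0.33×(255−125) = 125 + 42.9 = 167.9 → 168
  B: 95 + 0.33×(255−95) = 95 + 52.8 = 147.8 → 148
rgb(161, 168, 148) = #A1A894.

#A1A894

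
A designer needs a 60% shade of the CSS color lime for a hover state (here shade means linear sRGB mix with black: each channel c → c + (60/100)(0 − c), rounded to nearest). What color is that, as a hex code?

CSS lime is rgb(0, 255, 0).
Lerp each channel 60% toward 0:
  R: 0 + 0 = 0 → 0
  G: 255 + 0.6×(0−255) = 255 − 153 = 102 → 102
  B: 0 + 0.6×(0−0) = 0 + 0 = 0 → 0
rgb(0, 102, 0) = #006600.

#006600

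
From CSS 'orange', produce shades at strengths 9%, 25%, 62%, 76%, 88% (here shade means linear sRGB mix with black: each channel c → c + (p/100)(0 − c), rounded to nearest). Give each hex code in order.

CSS orange is rgb(255, 165, 0).
9%: (255 − 22.95 = 232.05→232, 165 − 14.85 = 150.15→150, 0→0) → #e89600
25%: (255 − 63.75 = 191.25→191, 165 − 41.25 = 123.75→124, 0→0) → #bf7c00
62%: (255 − 158.1 = 96.9→97, 165 − 102.3 = 62.7→63, 0→0) → #613f00
76%: (255 − 193.8 = 61.2→61, 165 − 125.4 = 39.6→40, 0→0) → #3d2800
88%: (255 − 224.4 = 30.6→31, 165 − 145.2 = 19.8→20, 0→0) → #1f1400

#e89600, #bf7c00, #613f00, #3d2800, #1f1400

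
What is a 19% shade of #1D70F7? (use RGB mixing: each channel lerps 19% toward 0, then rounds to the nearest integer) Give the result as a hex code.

#175BC8

#1D70F7 is rgb(29, 112, 247).
A 19% shade moves each channel 19% toward 0:
  R: 29 + 0.19×(0−29) = 29 − 5.51 = 23.49 → 23
  G: 112 + 0.19×(0−112) = 112 − 21.28 = 90.72 → 91
  B: 247 + 0.19×(0−247) = 247 − 46.93 = 200.07 → 200
rgb(23, 91, 200) = #175BC8.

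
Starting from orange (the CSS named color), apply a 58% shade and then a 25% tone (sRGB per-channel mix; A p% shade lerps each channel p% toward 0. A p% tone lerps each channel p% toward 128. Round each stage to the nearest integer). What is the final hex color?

CSS orange is rgb(255, 165, 0).
A 58% shade moves each channel 58% toward 0:
  R: 255 − 147.9 = 107.1 → 107
  G: 165 + 0.58×(0−165) = 165 − 95.7 = 69.3 → 69
  B: 0 + 0.58×(0−0) = 0 + 0 = 0 → 0
After the shade: rgb(107, 69, 0) = #6B4500.
Per channel, c → c + 0.25(128 − c):
  R: 107 + 0.25×(128−107) = 107 + 5.25 = 112.25 → 112
  G: 69 + 0.25×(128−69) = 69 + 14.75 = 83.75 → 84
  B: 0 + 0.25×(128−0) = 0 + 32 = 32 → 32
rgb(112, 84, 32) = #705420.

#705420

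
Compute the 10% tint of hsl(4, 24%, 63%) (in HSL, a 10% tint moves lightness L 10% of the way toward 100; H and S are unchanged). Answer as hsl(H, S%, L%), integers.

L moves 10% from 63 toward 100: 63 + 3.7 = 66.7 → 67.
H and S are unchanged.

hsl(4, 24%, 67%)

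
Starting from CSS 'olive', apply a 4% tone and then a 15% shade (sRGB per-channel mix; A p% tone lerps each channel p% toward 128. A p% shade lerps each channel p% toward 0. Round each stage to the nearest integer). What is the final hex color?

CSS olive is rgb(128, 128, 0).
Per channel, c → c + 0.04(128 − c):
  R: 128 + 0 = 128 → 128
  G: 128 + 0 = 128 → 128
  B: 0 + 5.12 = 5.12 → 5
After the tone: rgb(128, 128, 5) = #808005.
A 15% shade moves each channel 15% toward 0:
  R: 128 − 19.2 = 108.8 → 109
  G: 128 − 19.2 = 108.8 → 109
  B: 5 + 0.15×(0−5) = 5 − 0.75 = 4.25 → 4
rgb(109, 109, 4) = #6D6D04.

#6D6D04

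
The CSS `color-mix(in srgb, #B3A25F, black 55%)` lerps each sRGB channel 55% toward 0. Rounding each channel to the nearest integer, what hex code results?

#51492B

#B3A25F is rgb(179, 162, 95).
Lerp each channel 55% toward 0:
  R: 179 + 0.55×(0−179) = 179 − 98.45 = 80.55 → 81
  G: 162 + 0.55×(0−162) = 162 − 89.1 = 72.9 → 73
  B: 95 + 0.55×(0−95) = 95 − 52.25 = 42.75 → 43
rgb(81, 73, 43) = #51492B.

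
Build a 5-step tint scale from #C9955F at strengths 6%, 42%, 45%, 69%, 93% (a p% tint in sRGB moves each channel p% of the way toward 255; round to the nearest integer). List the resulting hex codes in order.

#CC9B69, #E0C2A2, #E1C5A7, #EEDECD, #FBF8F4

#C9955F is rgb(201, 149, 95).
6%: (201 + 3.24 = 204.24→204, 149 + 6.36 = 155.36→155, 95 + 9.6 = 104.6→105) → #CC9B69
42%: (201 + 22.68 = 223.68→224, 149 + 44.52 = 193.52→194, 95 + 67.2 = 162.2→162) → #E0C2A2
45%: (201 + 24.3 = 225.3→225, 149 + 47.7 = 196.7→197, 95 + 72 = 167→167) → #E1C5A7
69%: (201 + 37.26 = 238.26→238, 149 + 73.14 = 222.14→222, 95 + 110.4 = 205.4→205) → #EEDECD
93%: (201 + 50.22 = 251.22→251, 149 + 98.58 = 247.58→248, 95 + 148.8 = 243.8→244) → #FBF8F4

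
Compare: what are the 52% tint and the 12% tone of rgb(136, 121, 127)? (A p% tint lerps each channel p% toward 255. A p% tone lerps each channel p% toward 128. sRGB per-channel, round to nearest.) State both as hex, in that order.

52% tint:
  R: 136 + 0.52×(255−136) = 136 + 61.88 = 197.88 → 198
  G: 121 + 0.52×(255−121) = 121 + 69.68 = 190.68 → 191
  B: 127 + 66.56 = 193.56 → 194
  → #c6bfc2
12% tone:
  R: 136 − 0.96 = 135.04 → 135
  G: 121 + 0.12×(128−121) = 121 + 0.84 = 121.84 → 122
  B: 127 + 0.12×(128−127) = 127 + 0.12 = 127.12 → 127
  → #877a7f

#c6bfc2, #877a7f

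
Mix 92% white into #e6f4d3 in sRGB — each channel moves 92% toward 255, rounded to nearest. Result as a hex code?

#e6f4d3 is rgb(230, 244, 211).
Per channel, c → c + 0.92(255 − c):
  R: 230 + 0.92×(255−230) = 230 + 23 = 253 → 253
  G: 244 + 10.12 = 254.12 → 254
  B: 211 + 0.92×(255−211) = 211 + 40.48 = 251.48 → 251
rgb(253, 254, 251) = #fdfefb.

#fdfefb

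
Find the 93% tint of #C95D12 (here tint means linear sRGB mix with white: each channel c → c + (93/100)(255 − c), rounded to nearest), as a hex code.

#C95D12 is rgb(201, 93, 18).
A 93% tint moves each channel 93% toward 255:
  R: 201 + 0.93×(255−201) = 201 + 50.22 = 251.22 → 251
  G: 93 + 150.66 = 243.66 → 244
  B: 18 + 0.93×(255−18) = 18 + 220.41 = 238.41 → 238
rgb(251, 244, 238) = #FBF4EE.

#FBF4EE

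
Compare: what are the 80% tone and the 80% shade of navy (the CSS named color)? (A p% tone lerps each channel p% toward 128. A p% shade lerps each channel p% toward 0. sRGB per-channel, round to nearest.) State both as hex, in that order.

#666680, #00001A

CSS navy is rgb(0, 0, 128).
80% tone:
  R: 0 + 102.4 = 102.4 → 102
  G: 0 + 0.8×(128−0) = 0 + 102.4 = 102.4 → 102
  B: 128 + 0.8×(128−128) = 128 + 0 = 128 → 128
  → #666680
80% shade:
  R: 0 + 0 = 0 → 0
  G: 0 + 0 = 0 → 0
  B: 128 − 102.4 = 25.6 → 26
  → #00001A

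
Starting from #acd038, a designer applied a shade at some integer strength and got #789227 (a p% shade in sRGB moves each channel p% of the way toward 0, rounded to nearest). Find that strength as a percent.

#acd038 is rgb(172, 208, 56); #789227 is rgb(120, 146, 39).
On the G channel (widest range): 146 ≈ 208 + (p/100)(0 − 208), so p ≈ 100×(146 − 208)/(0 − 208) = -6200/-208 = 29.81.
p = 30 reproduces all three channels after rounding.

30%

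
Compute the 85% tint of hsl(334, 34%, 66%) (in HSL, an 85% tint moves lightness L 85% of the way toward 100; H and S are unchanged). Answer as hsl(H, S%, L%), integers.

hsl(334, 34%, 95%)

L moves 85% from 66 toward 100: 66 + 28.9 = 94.9 → 95.
H and S are unchanged.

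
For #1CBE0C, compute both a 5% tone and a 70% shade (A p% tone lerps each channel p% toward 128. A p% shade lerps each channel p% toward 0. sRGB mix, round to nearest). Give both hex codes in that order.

#21BB12, #083904

#1CBE0C is rgb(28, 190, 12).
5% tone:
  R: 28 + 5 = 33 → 33
  G: 190 + 0.05×(128−190) = 190 − 3.1 = 186.9 → 187
  B: 12 + 0.05×(128−12) = 12 + 5.8 = 17.8 → 18
  → #21BB12
70% shade:
  R: 28 − 19.6 = 8.4 → 8
  G: 190 − 133 = 57 → 57
  B: 12 + 0.7×(0−12) = 12 − 8.4 = 3.6 → 4
  → #083904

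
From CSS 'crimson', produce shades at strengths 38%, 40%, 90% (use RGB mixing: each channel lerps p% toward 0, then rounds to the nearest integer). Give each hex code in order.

CSS crimson is rgb(220, 20, 60).
38%: (220 − 83.6 = 136.4→136, 20 − 7.6 = 12.4→12, 60 − 22.8 = 37.2→37) → #880c25
40%: (220 − 88 = 132→132, 20 − 8 = 12→12, 60 − 24 = 36→36) → #840c24
90%: (220 − 198 = 22→22, 20 − 18 = 2→2, 60 − 54 = 6→6) → #160206

#880c25, #840c24, #160206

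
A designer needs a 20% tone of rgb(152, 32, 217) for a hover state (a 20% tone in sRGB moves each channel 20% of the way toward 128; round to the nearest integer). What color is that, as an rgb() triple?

Lerp each channel 20% toward 128:
  R: 152 + 0.2×(128−152) = 152 − 4.8 = 147.2 → 147
  G: 32 + 19.2 = 51.2 → 51
  B: 217 − 17.8 = 199.2 → 199

rgb(147, 51, 199)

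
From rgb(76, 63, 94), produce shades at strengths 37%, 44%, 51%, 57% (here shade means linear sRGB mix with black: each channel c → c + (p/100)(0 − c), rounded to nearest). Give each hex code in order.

#30283b, #2b2335, #251f2e, #211b28

37%: (76 − 28.12 = 47.88→48, 63 − 23.31 = 39.69→40, 94 − 34.78 = 59.22→59) → #30283b
44%: (76 − 33.44 = 42.56→43, 63 − 27.72 = 35.28→35, 94 − 41.36 = 52.64→53) → #2b2335
51%: (76 − 38.76 = 37.24→37, 63 − 32.13 = 30.87→31, 94 − 47.94 = 46.06→46) → #251f2e
57%: (76 − 43.32 = 32.68→33, 63 − 35.91 = 27.09→27, 94 − 53.58 = 40.42→40) → #211b28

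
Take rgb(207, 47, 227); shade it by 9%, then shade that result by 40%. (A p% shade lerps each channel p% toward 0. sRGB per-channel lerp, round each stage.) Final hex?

#711A7C

Lerp each channel 9% toward 0:
  R: 207 + 0.09×(0−207) = 207 − 18.63 = 188.37 → 188
  G: 47 − 4.23 = 42.77 → 43
  B: 227 − 20.43 = 206.57 → 207
After the shade: rgb(188, 43, 207) = #BC2BCF.
A 40% shade moves each channel 40% toward 0:
  R: 188 − 75.2 = 112.8 → 113
  G: 43 + 0.4×(0−43) = 43 − 17.2 = 25.8 → 26
  B: 207 + 0.4×(0−207) = 207 − 82.8 = 124.2 → 124
rgb(113, 26, 124) = #711A7C.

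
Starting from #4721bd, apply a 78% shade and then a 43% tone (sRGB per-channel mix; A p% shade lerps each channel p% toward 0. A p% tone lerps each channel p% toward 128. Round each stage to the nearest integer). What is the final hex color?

#4721bd is rgb(71, 33, 189).
Lerp each channel 78% toward 0:
  R: 71 − 55.38 = 15.62 → 16
  G: 33 + 0.78×(0−33) = 33 − 25.74 = 7.26 → 7
  B: 189 + 0.78×(0−189) = 189 − 147.42 = 41.58 → 42
After the shade: rgb(16, 7, 42) = #10072a.
A 43% tone moves each channel 43% toward 128:
  R: 16 + 48.16 = 64.16 → 64
  G: 7 + 52.03 = 59.03 → 59
  B: 42 + 0.43×(128−42) = 42 + 36.98 = 78.98 → 79
rgb(64, 59, 79) = #403b4f.

#403b4f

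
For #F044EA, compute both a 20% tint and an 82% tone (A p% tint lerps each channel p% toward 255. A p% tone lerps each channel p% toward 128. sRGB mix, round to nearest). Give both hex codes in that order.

#F044EA is rgb(240, 68, 234).
20% tint:
  R: 240 + 0.2×(255−240) = 240 + 3 = 243 → 243
  G: 68 + 0.2×(255−68) = 68 + 37.4 = 105.4 → 105
  B: 234 + 0.2×(255−234) = 234 + 4.2 = 238.2 → 238
  → #F369EE
82% tone:
  R: 240 + 0.82×(128−240) = 240 − 91.84 = 148.16 → 148
  G: 68 + 0.82×(128−68) = 68 + 49.2 = 117.2 → 117
  B: 234 + 0.82×(128−234) = 234 − 86.92 = 147.08 → 147
  → #947593

#F369EE, #947593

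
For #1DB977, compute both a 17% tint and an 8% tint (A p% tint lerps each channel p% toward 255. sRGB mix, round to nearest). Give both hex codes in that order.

#1DB977 is rgb(29, 185, 119).
17% tint:
  R: 29 + 38.42 = 67.42 → 67
  G: 185 + 11.9 = 196.9 → 197
  B: 119 + 0.17×(255−119) = 119 + 23.12 = 142.12 → 142
  → #43C58E
8% tint:
  R: 29 + 18.08 = 47.08 → 47
  G: 185 + 0.08×(255−185) = 185 + 5.6 = 190.6 → 191
  B: 119 + 10.88 = 129.88 → 130
  → #2FBF82

#43C58E, #2FBF82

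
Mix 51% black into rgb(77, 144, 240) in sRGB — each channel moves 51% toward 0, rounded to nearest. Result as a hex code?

#264776

Lerp each channel 51% toward 0:
  R: 77 − 39.27 = 37.73 → 38
  G: 144 − 73.44 = 70.56 → 71
  B: 240 + 0.51×(0−240) = 240 − 122.4 = 117.6 → 118
rgb(38, 71, 118) = #264776.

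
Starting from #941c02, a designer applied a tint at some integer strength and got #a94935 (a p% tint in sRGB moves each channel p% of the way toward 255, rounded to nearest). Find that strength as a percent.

20%

#941c02 is rgb(148, 28, 2); #a94935 is rgb(169, 73, 53).
On the B channel (widest range): 53 ≈ 2 + (p/100)(255 − 2), so p ≈ 100×(53 − 2)/(255 − 2) = 5100/253 = 20.16.
p = 20 reproduces all three channels after rounding.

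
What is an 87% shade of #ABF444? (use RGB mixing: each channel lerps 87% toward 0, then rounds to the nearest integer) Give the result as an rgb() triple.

#ABF444 is rgb(171, 244, 68).
An 87% shade moves each channel 87% toward 0:
  R: 171 + 0.87×(0−171) = 171 − 148.77 = 22.23 → 22
  G: 244 + 0.87×(0−244) = 244 − 212.28 = 31.72 → 32
  B: 68 + 0.87×(0−68) = 68 − 59.16 = 8.84 → 9

rgb(22, 32, 9)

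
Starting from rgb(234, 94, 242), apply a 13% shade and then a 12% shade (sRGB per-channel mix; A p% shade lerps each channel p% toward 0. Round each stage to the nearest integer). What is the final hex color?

Per channel, c → c + 0.13(0 − c):
  R: 234 + 0.13×(0−234) = 234 − 30.42 = 203.58 → 204
  G: 94 + 0.13×(0−94) = 94 − 12.22 = 81.78 → 82
  B: 242 + 0.13×(0−242) = 242 − 31.46 = 210.54 → 211
After the shade: rgb(204, 82, 211) = #cc52d3.
Lerp each channel 12% toward 0:
  R: 204 + 0.12×(0−204) = 204 − 24.48 = 179.52 → 180
  G: 82 − 9.84 = 72.16 → 72
  B: 211 − 25.32 = 185.68 → 186
rgb(180, 72, 186) = #b448ba.

#b448ba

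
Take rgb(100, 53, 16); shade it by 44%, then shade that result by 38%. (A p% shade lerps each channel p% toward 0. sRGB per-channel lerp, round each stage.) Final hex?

Lerp each channel 44% toward 0:
  R: 100 + 0.44×(0−100) = 100 − 44 = 56 → 56
  G: 53 + 0.44×(0−53) = 53 − 23.32 = 29.68 → 30
  B: 16 + 0.44×(0−16) = 16 − 7.04 = 8.96 → 9
After the shade: rgb(56, 30, 9) = #381E09.
A 38% shade moves each channel 38% toward 0:
  R: 56 + 0.38×(0−56) = 56 − 21.28 = 34.72 → 35
  G: 30 + 0.38×(0−30) = 30 − 11.4 = 18.6 → 19
  B: 9 − 3.42 = 5.58 → 6
rgb(35, 19, 6) = #231306.

#231306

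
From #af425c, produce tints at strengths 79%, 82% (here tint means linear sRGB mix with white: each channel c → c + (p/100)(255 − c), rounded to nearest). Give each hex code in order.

#eed7dd, #f1dde2

#af425c is rgb(175, 66, 92).
79%: (175 + 63.2 = 238.2→238, 66 + 149.31 = 215.31→215, 92 + 128.77 = 220.77→221) → #eed7dd
82%: (175 + 65.6 = 240.6→241, 66 + 154.98 = 220.98→221, 92 + 133.66 = 225.66→226) → #f1dde2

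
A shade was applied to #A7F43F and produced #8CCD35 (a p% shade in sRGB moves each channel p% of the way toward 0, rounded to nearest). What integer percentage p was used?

#A7F43F is rgb(167, 244, 63); #8CCD35 is rgb(140, 205, 53).
On the G channel (widest range): 205 ≈ 244 + (p/100)(0 − 244), so p ≈ 100×(205 − 244)/(0 − 244) = -3900/-244 = 15.98.
p = 16 reproduces all three channels after rounding.

16%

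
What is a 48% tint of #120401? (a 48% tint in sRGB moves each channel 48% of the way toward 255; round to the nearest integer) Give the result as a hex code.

#120401 is rgb(18, 4, 1).
Lerp each channel 48% toward 255:
  R: 18 + 0.48×(255−18) = 18 + 113.76 = 131.76 → 132
  G: 4 + 0.48×(255−4) = 4 + 120.48 = 124.48 → 124
  B: 1 + 0.48×(255−1) = 1 + 121.92 = 122.92 → 123
rgb(132, 124, 123) = #847C7B.

#847C7B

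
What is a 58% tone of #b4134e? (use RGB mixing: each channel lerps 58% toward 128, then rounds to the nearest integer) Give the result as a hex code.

#96526b

#b4134e is rgb(180, 19, 78).
Per channel, c → c + 0.58(128 − c):
  R: 180 − 30.16 = 149.84 → 150
  G: 19 + 0.58×(128−19) = 19 + 63.22 = 82.22 → 82
  B: 78 + 0.58×(128−78) = 78 + 29 = 107 → 107
rgb(150, 82, 107) = #96526b.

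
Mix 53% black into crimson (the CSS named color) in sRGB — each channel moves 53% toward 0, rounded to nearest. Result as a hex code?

#67091c

CSS crimson is rgb(220, 20, 60).
Per channel, c → c + 0.53(0 − c):
  R: 220 − 116.6 = 103.4 → 103
  G: 20 − 10.6 = 9.4 → 9
  B: 60 + 0.53×(0−60) = 60 − 31.8 = 28.2 → 28
rgb(103, 9, 28) = #67091c.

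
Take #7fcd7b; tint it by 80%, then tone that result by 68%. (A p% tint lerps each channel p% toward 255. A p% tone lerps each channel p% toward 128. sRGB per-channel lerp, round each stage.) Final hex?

#a0a5a0

#7fcd7b is rgb(127, 205, 123).
An 80% tint moves each channel 80% toward 255:
  R: 127 + 102.4 = 229.4 → 229
  G: 205 + 0.8×(255−205) = 205 + 40 = 245 → 245
  B: 123 + 105.6 = 228.6 → 229
After the tint: rgb(229, 245, 229) = #e5f5e5.
Per channel, c → c + 0.68(128 − c):
  R: 229 + 0.68×(128−229) = 229 − 68.68 = 160.32 → 160
  G: 245 + 0.68×(128−245) = 245 − 79.56 = 165.44 → 165
  B: 229 + 0.68×(128−229) = 229 − 68.68 = 160.32 → 160
rgb(160, 165, 160) = #a0a5a0.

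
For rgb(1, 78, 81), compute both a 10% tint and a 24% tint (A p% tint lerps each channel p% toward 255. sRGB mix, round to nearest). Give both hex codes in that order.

10% tint:
  R: 1 + 0.1×(255−1) = 1 + 25.4 = 26.4 → 26
  G: 78 + 0.1×(255−78) = 78 + 17.7 = 95.7 → 96
  B: 81 + 17.4 = 98.4 → 98
  → #1a6062
24% tint:
  R: 1 + 0.24×(255−1) = 1 + 60.96 = 61.96 → 62
  G: 78 + 0.24×(255−78) = 78 + 42.48 = 120.48 → 120
  B: 81 + 0.24×(255−81) = 81 + 41.76 = 122.76 → 123
  → #3e787b

#1a6062, #3e787b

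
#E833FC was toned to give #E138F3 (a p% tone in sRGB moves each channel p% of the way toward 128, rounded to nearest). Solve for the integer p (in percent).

#E833FC is rgb(232, 51, 252); #E138F3 is rgb(225, 56, 243).
On the B channel (widest range): 243 ≈ 252 + (p/100)(128 − 252), so p ≈ 100×(243 − 252)/(128 − 252) = -900/-124 = 7.26.
p = 7 reproduces all three channels after rounding.

7%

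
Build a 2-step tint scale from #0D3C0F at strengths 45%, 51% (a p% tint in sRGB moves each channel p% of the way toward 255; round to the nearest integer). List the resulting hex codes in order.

#0D3C0F is rgb(13, 60, 15).
45%: (13 + 108.9 = 121.9→122, 60 + 87.75 = 147.75→148, 15 + 108 = 123→123) → #7A947B
51%: (13 + 123.42 = 136.42→136, 60 + 99.45 = 159.45→159, 15 + 122.4 = 137.4→137) → #889F89

#7A947B, #889F89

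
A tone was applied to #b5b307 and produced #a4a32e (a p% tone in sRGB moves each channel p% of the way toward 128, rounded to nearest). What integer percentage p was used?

#b5b307 is rgb(181, 179, 7); #a4a32e is rgb(164, 163, 46).
On the B channel (widest range): 46 ≈ 7 + (p/100)(128 − 7), so p ≈ 100×(46 − 7)/(128 − 7) = 3900/121 = 32.23.
p = 32 reproduces all three channels after rounding.

32%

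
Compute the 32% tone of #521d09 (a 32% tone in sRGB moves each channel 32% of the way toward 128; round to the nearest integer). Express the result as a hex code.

#521d09 is rgb(82, 29, 9).
Per channel, c → c + 0.32(128 − c):
  R: 82 + 14.72 = 96.72 → 97
  G: 29 + 0.32×(128−29) = 29 + 31.68 = 60.68 → 61
  B: 9 + 38.08 = 47.08 → 47
rgb(97, 61, 47) = #613d2f.

#613d2f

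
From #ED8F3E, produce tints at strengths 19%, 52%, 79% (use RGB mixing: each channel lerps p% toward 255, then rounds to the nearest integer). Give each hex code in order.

#ED8F3E is rgb(237, 143, 62).
19%: (237 + 3.42 = 240.42→240, 143 + 21.28 = 164.28→164, 62 + 36.67 = 98.67→99) → #F0A463
52%: (237 + 9.36 = 246.36→246, 143 + 58.24 = 201.24→201, 62 + 100.36 = 162.36→162) → #F6C9A2
79%: (237 + 14.22 = 251.22→251, 143 + 88.48 = 231.48→231, 62 + 152.47 = 214.47→214) → #FBE7D6

#F0A463, #F6C9A2, #FBE7D6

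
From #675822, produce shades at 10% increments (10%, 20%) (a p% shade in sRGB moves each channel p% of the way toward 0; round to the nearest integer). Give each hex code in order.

#5D4F1F, #52461B

#675822 is rgb(103, 88, 34).
10%: (103 − 10.3 = 92.7→93, 88 − 8.8 = 79.2→79, 34 − 3.4 = 30.6→31) → #5D4F1F
20%: (103 − 20.6 = 82.4→82, 88 − 17.6 = 70.4→70, 34 − 6.8 = 27.2→27) → #52461B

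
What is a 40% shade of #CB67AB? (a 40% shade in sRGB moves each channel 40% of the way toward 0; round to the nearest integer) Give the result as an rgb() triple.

rgb(122, 62, 103)

#CB67AB is rgb(203, 103, 171).
Per channel, c → c + 0.4(0 − c):
  R: 203 + 0.4×(0−203) = 203 − 81.2 = 121.8 → 122
  G: 103 + 0.4×(0−103) = 103 − 41.2 = 61.8 → 62
  B: 171 − 68.4 = 102.6 → 103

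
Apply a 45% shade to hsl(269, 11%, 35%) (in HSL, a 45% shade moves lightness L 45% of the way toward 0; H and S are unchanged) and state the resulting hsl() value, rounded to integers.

hsl(269, 11%, 19%)

L moves 45% from 35 toward 0: 35 − 15.75 = 19.25 → 19.
H and S are unchanged.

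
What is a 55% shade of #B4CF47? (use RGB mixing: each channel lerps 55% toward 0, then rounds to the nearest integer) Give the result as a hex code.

#B4CF47 is rgb(180, 207, 71).
Per channel, c → c + 0.55(0 − c):
  R: 180 − 99 = 81 → 81
  G: 207 + 0.55×(0−207) = 207 − 113.85 = 93.15 → 93
  B: 71 + 0.55×(0−71) = 71 − 39.05 = 31.95 → 32
rgb(81, 93, 32) = #515D20.

#515D20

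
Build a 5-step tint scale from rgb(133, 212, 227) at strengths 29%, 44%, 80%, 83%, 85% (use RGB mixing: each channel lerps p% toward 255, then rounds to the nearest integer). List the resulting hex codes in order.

29%: (133 + 35.38 = 168.38→168, 212 + 12.47 = 224.47→224, 227 + 8.12 = 235.12→235) → #A8E0EB
44%: (133 + 53.68 = 186.68→187, 212 + 18.92 = 230.92→231, 227 + 12.32 = 239.32→239) → #BBE7EF
80%: (133 + 97.6 = 230.6→231, 212 + 34.4 = 246.4→246, 227 + 22.4 = 249.4→249) → #E7F6F9
83%: (133 + 101.26 = 234.26→234, 212 + 35.69 = 247.69→248, 227 + 23.24 = 250.24→250) → #EAF8FA
85%: (133 + 103.7 = 236.7→237, 212 + 36.55 = 248.55→249, 227 + 23.8 = 250.8→251) → #EDF9FB

#A8E0EB, #BBE7EF, #E7F6F9, #EAF8FA, #EDF9FB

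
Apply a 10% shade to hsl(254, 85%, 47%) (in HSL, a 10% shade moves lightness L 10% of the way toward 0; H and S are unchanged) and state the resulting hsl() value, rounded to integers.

hsl(254, 85%, 42%)

L moves 10% from 47 toward 0: 47 − 4.7 = 42.3 → 42.
H and S are unchanged.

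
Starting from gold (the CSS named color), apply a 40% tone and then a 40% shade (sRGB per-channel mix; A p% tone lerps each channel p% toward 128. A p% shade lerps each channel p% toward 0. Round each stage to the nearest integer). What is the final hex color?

#7a6c1f

CSS gold is rgb(255, 215, 0).
A 40% tone moves each channel 40% toward 128:
  R: 255 − 50.8 = 204.2 → 204
  G: 215 + 0.4×(128−215) = 215 − 34.8 = 180.2 → 180
  B: 0 + 0.4×(128−0) = 0 + 51.2 = 51.2 → 51
After the tone: rgb(204, 180, 51) = #ccb433.
Lerp each channel 40% toward 0:
  R: 204 + 0.4×(0−204) = 204 − 81.6 = 122.4 → 122
  G: 180 + 0.4×(0−180) = 180 − 72 = 108 → 108
  B: 51 + 0.4×(0−51) = 51 − 20.4 = 30.6 → 31
rgb(122, 108, 31) = #7a6c1f.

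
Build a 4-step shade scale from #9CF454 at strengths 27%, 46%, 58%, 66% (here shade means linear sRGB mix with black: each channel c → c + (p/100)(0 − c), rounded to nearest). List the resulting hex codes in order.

#72B23D, #54842D, #426623, #35531D

#9CF454 is rgb(156, 244, 84).
27%: (156 − 42.12 = 113.88→114, 244 − 65.88 = 178.12→178, 84 − 22.68 = 61.32→61) → #72B23D
46%: (156 − 71.76 = 84.24→84, 244 − 112.24 = 131.76→132, 84 − 38.64 = 45.36→45) → #54842D
58%: (156 − 90.48 = 65.52→66, 244 − 141.52 = 102.48→102, 84 − 48.72 = 35.28→35) → #426623
66%: (156 − 102.96 = 53.04→53, 244 − 161.04 = 82.96→83, 84 − 55.44 = 28.56→29) → #35531D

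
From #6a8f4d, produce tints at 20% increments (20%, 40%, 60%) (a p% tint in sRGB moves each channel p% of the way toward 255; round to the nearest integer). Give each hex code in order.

#88a571, #a6bc94, #c3d2b8

#6a8f4d is rgb(106, 143, 77).
20%: (106 + 29.8 = 135.8→136, 143 + 22.4 = 165.4→165, 77 + 35.6 = 112.6→113) → #88a571
40%: (106 + 59.6 = 165.6→166, 143 + 44.8 = 187.8→188, 77 + 71.2 = 148.2→148) → #a6bc94
60%: (106 + 89.4 = 195.4→195, 143 + 67.2 = 210.2→210, 77 + 106.8 = 183.8→184) → #c3d2b8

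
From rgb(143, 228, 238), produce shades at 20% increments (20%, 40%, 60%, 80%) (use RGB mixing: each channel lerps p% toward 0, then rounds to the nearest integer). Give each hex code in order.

#72b6be, #56898f, #395b5f, #1d2e30

20%: (143 − 28.6 = 114.4→114, 228 − 45.6 = 182.4→182, 238 − 47.6 = 190.4→190) → #72b6be
40%: (143 − 57.2 = 85.8→86, 228 − 91.2 = 136.8→137, 238 − 95.2 = 142.8→143) → #56898f
60%: (143 − 85.8 = 57.2→57, 228 − 136.8 = 91.2→91, 238 − 142.8 = 95.2→95) → #395b5f
80%: (143 − 114.4 = 28.6→29, 228 − 182.4 = 45.6→46, 238 − 190.4 = 47.6→48) → #1d2e30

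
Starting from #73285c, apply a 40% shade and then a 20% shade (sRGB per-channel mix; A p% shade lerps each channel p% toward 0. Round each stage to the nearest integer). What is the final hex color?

#37132c

#73285c is rgb(115, 40, 92).
A 40% shade moves each channel 40% toward 0:
  R: 115 + 0.4×(0−115) = 115 − 46 = 69 → 69
  G: 40 − 16 = 24 → 24
  B: 92 + 0.4×(0−92) = 92 − 36.8 = 55.2 → 55
After the shade: rgb(69, 24, 55) = #451837.
Lerp each channel 20% toward 0:
  R: 69 − 13.8 = 55.2 → 55
  G: 24 + 0.2×(0−24) = 24 − 4.8 = 19.2 → 19
  B: 55 + 0.2×(0−55) = 55 − 11 = 44 → 44
rgb(55, 19, 44) = #37132c.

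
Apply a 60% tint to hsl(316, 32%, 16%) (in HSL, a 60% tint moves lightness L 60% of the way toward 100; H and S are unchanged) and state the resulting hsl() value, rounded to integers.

L moves 60% from 16 toward 100: 16 + 50.4 = 66.4 → 66.
H and S are unchanged.

hsl(316, 32%, 66%)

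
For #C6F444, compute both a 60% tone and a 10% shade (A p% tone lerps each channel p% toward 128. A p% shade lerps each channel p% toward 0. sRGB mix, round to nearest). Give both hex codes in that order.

#9CAE68, #B2DC3D

#C6F444 is rgb(198, 244, 68).
60% tone:
  R: 198 + 0.6×(128−198) = 198 − 42 = 156 → 156
  G: 244 + 0.6×(128−244) = 244 − 69.6 = 174.4 → 174
  B: 68 + 0.6×(128−68) = 68 + 36 = 104 → 104
  → #9CAE68
10% shade:
  R: 198 − 19.8 = 178.2 → 178
  G: 244 − 24.4 = 219.6 → 220
  B: 68 + 0.1×(0−68) = 68 − 6.8 = 61.2 → 61
  → #B2DC3D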